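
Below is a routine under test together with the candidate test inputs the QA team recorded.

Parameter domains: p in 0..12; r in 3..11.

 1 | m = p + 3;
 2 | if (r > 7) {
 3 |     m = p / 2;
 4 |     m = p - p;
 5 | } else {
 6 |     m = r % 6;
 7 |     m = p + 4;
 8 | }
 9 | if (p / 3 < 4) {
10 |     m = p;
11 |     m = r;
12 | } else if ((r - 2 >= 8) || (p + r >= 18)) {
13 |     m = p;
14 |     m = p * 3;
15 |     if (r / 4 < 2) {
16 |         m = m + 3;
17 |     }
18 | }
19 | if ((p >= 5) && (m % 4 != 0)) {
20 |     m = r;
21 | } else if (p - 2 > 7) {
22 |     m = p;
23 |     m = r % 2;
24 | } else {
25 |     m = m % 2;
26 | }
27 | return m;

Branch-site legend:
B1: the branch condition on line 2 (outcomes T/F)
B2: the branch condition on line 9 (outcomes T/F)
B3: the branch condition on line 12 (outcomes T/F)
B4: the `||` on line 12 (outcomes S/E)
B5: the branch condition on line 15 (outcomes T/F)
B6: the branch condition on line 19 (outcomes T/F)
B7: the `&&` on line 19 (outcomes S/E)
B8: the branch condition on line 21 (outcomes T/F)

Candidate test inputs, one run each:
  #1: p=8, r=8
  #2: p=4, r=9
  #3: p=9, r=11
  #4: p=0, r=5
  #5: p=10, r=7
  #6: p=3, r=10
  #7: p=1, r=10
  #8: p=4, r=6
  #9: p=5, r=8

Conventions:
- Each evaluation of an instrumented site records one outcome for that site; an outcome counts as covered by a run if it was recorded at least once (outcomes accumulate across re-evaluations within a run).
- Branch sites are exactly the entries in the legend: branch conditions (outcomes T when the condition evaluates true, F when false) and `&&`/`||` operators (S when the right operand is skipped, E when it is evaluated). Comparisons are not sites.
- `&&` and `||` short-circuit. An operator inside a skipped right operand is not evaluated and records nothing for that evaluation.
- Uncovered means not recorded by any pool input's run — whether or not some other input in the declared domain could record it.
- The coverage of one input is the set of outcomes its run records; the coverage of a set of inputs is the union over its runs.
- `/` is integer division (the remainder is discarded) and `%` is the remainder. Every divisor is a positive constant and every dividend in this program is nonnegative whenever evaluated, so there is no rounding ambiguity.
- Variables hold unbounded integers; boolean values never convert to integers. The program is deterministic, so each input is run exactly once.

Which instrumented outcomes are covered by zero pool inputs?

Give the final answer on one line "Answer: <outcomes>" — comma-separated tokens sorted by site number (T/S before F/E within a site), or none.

#1 (p=8, r=8) -> B1->T, B2->T, B7->E, B6->F, B8->F; covered: B1=T, B2=T, B6=F, B7=E, B8=F
#2 (p=4, r=9) -> B1->T, B2->T, B7->S, B6->F, B8->F; covered: B1=T, B2=T, B6=F, B7=S, B8=F
#3 (p=9, r=11) -> B1->T, B2->T, B7->E, B6->T; covered: B1=T, B2=T, B6=T, B7=E
#4 (p=0, r=5) -> B1->F, B2->T, B7->S, B6->F, B8->F; covered: B1=F, B2=T, B6=F, B7=S, B8=F
#5 (p=10, r=7) -> B1->F, B2->T, B7->E, B6->T; covered: B1=F, B2=T, B6=T, B7=E
#6 (p=3, r=10) -> B1->T, B2->T, B7->S, B6->F, B8->F; covered: B1=T, B2=T, B6=F, B7=S, B8=F
#7 (p=1, r=10) -> B1->T, B2->T, B7->S, B6->F, B8->F; covered: B1=T, B2=T, B6=F, B7=S, B8=F
#8 (p=4, r=6) -> B1->F, B2->T, B7->S, B6->F, B8->F; covered: B1=F, B2=T, B6=F, B7=S, B8=F
#9 (p=5, r=8) -> B1->T, B2->T, B7->E, B6->F, B8->F; covered: B1=T, B2=T, B6=F, B7=E, B8=F
union over the pool: B1=T, B1=F, B2=T, B6=T, B6=F, B7=S, B7=E, B8=F
uncovered (8 of 16): B2=F, B3=T, B3=F, B4=S, B4=E, B5=T, B5=F, B8=T

Answer: B2=F, B3=T, B3=F, B4=S, B4=E, B5=T, B5=F, B8=T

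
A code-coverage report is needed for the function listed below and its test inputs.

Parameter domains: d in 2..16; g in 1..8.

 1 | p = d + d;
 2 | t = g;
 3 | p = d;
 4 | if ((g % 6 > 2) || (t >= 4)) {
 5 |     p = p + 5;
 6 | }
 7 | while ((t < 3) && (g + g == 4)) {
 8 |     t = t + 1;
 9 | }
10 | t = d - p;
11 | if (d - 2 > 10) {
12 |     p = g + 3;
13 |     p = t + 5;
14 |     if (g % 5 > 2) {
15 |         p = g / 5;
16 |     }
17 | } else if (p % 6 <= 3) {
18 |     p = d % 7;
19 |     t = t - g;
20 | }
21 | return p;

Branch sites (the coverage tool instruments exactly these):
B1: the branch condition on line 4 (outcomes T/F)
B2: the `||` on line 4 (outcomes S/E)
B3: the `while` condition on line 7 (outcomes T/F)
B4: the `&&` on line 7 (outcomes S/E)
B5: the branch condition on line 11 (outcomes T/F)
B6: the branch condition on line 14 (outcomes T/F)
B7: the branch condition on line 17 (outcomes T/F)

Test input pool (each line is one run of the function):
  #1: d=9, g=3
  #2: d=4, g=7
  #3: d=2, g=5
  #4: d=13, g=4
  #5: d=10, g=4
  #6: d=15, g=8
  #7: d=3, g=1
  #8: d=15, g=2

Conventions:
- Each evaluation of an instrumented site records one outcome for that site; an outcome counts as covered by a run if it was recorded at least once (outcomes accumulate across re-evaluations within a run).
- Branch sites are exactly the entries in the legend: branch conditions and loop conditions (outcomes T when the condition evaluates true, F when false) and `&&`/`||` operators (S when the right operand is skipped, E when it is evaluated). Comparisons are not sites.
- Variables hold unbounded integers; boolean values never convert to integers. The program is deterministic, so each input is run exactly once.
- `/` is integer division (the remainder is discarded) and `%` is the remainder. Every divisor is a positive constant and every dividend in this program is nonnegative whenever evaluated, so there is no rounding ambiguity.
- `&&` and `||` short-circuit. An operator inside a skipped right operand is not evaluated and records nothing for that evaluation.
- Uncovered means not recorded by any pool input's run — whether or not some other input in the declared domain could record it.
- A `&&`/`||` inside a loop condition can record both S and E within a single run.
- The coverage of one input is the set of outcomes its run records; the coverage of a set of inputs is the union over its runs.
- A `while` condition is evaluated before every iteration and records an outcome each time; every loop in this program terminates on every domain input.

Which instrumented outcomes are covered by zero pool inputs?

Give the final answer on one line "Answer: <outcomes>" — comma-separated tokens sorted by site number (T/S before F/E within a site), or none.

test 1 (d=9, g=3) hits B1=T, B2=S, B3=F, B4=S, B5=F, B7=T
test 2 (d=4, g=7) hits B1=T, B2=E, B3=F, B4=S, B5=F, B7=T
test 3 (d=2, g=5) hits B1=T, B2=S, B3=F, B4=S, B5=F, B7=T
test 4 (d=13, g=4) hits B1=T, B2=S, B3=F, B4=S, B5=T, B6=T
test 5 (d=10, g=4) hits B1=T, B2=S, B3=F, B4=S, B5=F, B7=T
test 6 (d=15, g=8) hits B1=T, B2=E, B3=F, B4=S, B5=T, B6=T
test 7 (d=3, g=1) hits B1=F, B2=E, B3=F, B4=E, B5=F, B7=T
test 8 (d=15, g=2) hits B1=F, B2=E, B3=T, B3=F, B4=S, B4=E, B5=T, B6=F
union over the pool: B1=T, B1=F, B2=S, B2=E, B3=T, B3=F, B4=S, B4=E, B5=T, B5=F, B6=T, B6=F, B7=T
uncovered (1 of 14): B7=F

Answer: B7=F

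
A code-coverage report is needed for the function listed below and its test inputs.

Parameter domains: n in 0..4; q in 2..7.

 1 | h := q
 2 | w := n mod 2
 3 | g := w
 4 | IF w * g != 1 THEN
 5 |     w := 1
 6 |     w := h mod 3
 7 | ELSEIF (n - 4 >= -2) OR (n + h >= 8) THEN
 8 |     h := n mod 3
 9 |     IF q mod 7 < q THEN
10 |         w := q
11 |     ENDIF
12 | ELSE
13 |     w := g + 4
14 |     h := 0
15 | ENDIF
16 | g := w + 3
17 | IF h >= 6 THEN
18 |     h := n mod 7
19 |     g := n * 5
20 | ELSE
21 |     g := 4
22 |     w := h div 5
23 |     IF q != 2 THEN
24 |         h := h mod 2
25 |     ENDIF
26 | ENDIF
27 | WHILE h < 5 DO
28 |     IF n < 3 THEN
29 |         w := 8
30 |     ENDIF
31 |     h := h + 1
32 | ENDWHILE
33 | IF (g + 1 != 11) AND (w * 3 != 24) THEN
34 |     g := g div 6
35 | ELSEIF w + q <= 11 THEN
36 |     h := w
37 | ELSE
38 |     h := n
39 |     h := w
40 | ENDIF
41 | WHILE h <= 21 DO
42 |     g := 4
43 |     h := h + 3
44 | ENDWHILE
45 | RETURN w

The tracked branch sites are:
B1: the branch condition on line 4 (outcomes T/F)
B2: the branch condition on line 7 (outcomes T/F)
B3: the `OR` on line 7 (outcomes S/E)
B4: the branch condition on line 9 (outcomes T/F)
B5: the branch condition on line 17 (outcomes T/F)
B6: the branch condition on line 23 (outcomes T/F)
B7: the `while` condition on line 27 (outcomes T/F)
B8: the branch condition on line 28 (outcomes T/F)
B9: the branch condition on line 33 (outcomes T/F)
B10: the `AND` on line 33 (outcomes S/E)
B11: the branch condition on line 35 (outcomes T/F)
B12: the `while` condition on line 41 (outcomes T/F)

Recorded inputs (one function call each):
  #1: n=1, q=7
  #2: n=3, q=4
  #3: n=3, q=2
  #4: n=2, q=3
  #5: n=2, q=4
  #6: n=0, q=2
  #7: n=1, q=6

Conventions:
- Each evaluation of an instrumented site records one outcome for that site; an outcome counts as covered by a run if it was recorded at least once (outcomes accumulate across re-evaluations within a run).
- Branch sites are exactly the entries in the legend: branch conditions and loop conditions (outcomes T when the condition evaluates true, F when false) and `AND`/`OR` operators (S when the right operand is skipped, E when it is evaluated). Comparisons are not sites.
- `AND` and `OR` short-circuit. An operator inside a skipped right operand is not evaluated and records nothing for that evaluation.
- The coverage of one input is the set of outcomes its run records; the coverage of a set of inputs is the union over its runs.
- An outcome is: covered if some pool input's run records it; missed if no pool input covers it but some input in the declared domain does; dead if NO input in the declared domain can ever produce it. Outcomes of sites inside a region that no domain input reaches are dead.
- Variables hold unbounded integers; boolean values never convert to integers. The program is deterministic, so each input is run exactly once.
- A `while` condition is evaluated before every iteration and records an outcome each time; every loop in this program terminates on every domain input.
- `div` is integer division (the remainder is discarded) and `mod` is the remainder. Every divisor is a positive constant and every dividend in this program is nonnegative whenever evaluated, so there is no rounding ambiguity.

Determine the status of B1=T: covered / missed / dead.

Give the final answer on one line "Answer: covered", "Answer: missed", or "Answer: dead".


B1=T is recorded by pool input(s) 4, 5, 6 -> covered
Answer: covered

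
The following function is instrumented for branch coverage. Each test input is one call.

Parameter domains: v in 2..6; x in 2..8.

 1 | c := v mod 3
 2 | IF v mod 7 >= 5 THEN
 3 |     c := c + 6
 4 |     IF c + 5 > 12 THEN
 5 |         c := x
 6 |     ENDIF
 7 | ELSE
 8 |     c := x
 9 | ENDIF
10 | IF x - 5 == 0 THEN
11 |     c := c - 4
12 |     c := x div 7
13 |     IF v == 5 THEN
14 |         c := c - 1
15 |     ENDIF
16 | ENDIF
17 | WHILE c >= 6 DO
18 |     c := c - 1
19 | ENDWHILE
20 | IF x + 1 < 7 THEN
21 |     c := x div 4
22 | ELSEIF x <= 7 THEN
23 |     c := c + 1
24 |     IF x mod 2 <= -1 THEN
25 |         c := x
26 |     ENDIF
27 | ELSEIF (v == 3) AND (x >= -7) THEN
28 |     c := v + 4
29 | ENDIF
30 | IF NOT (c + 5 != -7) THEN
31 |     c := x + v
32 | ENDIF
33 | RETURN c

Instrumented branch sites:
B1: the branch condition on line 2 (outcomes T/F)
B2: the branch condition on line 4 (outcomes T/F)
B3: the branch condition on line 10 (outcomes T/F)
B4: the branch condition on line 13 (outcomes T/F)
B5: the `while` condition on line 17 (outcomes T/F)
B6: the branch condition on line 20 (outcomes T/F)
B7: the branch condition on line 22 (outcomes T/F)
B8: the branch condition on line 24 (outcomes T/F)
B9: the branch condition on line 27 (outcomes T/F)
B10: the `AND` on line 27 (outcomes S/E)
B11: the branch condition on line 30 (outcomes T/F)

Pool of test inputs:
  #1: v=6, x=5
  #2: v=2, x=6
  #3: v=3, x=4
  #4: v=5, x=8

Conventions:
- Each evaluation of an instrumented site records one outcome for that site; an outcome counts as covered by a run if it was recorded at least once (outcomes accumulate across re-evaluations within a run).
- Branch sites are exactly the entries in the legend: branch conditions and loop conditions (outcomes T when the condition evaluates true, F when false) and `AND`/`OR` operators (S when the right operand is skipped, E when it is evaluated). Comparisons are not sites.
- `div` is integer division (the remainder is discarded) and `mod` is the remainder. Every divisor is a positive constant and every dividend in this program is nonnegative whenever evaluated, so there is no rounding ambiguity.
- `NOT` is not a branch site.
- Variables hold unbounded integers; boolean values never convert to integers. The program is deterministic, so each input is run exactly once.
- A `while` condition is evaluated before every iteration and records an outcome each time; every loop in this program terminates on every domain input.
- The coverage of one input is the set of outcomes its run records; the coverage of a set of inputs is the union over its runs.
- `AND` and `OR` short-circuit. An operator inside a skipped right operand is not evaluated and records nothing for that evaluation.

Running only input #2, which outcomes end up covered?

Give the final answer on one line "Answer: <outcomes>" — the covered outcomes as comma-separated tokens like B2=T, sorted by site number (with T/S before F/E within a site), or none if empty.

Tracing the run of input #2 (v=2, x=6):
  B1->F, B3->F, B5->T, B5->F, B6->F, B7->T, B8->F, B11->F
deduplicating events, the covered set is: B1=F, B3=F, B5=T, B5=F, B6=F, B7=T, B8=F, B11=F

Answer: B1=F, B3=F, B5=T, B5=F, B6=F, B7=T, B8=F, B11=F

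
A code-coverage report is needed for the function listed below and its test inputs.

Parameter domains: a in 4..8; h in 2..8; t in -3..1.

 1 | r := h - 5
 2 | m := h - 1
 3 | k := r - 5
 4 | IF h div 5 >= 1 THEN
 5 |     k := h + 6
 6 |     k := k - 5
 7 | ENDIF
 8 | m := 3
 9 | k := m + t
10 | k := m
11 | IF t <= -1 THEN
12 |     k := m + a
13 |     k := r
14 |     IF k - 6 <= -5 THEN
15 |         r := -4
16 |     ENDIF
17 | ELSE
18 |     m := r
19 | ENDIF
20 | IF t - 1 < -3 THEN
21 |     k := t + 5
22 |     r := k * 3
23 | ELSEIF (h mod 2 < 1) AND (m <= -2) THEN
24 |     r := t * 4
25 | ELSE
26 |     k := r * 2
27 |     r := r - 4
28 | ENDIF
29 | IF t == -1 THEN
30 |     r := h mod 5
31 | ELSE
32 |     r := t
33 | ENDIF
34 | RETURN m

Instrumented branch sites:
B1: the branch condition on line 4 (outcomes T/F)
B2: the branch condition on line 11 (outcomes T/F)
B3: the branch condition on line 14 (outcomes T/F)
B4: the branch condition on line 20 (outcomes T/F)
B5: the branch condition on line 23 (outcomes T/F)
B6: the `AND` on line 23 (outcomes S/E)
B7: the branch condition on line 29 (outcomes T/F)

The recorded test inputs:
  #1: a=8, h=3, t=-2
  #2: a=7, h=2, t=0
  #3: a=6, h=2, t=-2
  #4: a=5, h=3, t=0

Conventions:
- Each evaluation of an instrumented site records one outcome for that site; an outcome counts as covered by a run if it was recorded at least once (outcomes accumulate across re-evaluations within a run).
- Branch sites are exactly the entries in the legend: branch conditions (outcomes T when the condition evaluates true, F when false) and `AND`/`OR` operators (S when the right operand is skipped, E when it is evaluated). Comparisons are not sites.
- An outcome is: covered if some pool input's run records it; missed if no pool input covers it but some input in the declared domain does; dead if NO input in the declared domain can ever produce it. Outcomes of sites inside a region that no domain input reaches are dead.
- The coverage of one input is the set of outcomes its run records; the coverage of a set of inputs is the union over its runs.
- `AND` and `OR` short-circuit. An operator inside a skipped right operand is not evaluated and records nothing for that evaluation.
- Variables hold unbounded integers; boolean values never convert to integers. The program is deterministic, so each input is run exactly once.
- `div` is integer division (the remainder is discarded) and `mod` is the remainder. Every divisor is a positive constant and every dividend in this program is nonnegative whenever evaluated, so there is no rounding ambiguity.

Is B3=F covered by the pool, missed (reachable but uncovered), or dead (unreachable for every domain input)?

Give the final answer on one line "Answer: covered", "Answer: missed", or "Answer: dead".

no pool input records B3=F
but domain input (a=4, h=7, t=-3) does record it -> reachable, so missed

Answer: missed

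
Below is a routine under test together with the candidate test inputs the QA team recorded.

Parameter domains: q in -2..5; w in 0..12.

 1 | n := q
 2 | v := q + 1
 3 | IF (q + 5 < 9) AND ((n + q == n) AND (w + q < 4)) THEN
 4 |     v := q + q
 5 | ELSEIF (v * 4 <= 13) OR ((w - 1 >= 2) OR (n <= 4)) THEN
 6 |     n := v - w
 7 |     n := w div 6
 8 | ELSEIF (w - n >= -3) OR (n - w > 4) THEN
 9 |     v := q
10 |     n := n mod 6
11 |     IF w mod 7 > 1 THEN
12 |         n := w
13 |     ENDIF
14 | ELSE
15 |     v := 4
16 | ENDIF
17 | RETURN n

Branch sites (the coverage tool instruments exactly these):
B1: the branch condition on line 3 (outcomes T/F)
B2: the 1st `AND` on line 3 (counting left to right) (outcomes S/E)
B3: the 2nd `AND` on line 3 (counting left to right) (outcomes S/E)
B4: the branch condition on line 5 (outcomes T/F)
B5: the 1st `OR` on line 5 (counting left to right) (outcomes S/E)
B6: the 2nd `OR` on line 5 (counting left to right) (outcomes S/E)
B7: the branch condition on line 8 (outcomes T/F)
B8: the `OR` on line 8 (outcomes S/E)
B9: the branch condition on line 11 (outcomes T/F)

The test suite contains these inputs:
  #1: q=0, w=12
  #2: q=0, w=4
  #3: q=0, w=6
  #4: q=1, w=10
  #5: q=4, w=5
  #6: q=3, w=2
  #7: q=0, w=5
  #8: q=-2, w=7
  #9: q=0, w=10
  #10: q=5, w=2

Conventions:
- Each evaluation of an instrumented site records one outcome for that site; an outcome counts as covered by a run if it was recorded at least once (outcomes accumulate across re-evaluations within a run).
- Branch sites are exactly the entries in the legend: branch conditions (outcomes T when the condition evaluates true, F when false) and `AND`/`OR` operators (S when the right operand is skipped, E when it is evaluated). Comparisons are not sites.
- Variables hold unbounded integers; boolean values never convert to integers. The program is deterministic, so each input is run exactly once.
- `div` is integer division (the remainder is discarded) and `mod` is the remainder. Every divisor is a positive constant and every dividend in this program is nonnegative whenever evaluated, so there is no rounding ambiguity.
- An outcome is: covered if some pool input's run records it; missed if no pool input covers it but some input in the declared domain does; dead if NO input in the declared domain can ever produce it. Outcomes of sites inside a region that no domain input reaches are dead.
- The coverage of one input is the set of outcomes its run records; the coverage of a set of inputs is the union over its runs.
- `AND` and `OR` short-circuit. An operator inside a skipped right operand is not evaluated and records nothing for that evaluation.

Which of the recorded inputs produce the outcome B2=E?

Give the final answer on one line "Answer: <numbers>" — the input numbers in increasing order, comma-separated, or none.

input #1 (q=0, w=12): produces B2=E
input #2 (q=0, w=4): produces B2=E
input #3 (q=0, w=6): produces B2=E
input #4 (q=1, w=10): produces B2=E
input #5 (q=4, w=5): does not produce B2=E
input #6 (q=3, w=2): produces B2=E
input #7 (q=0, w=5): produces B2=E
input #8 (q=-2, w=7): produces B2=E
input #9 (q=0, w=10): produces B2=E
input #10 (q=5, w=2): does not produce B2=E

Answer: 1, 2, 3, 4, 6, 7, 8, 9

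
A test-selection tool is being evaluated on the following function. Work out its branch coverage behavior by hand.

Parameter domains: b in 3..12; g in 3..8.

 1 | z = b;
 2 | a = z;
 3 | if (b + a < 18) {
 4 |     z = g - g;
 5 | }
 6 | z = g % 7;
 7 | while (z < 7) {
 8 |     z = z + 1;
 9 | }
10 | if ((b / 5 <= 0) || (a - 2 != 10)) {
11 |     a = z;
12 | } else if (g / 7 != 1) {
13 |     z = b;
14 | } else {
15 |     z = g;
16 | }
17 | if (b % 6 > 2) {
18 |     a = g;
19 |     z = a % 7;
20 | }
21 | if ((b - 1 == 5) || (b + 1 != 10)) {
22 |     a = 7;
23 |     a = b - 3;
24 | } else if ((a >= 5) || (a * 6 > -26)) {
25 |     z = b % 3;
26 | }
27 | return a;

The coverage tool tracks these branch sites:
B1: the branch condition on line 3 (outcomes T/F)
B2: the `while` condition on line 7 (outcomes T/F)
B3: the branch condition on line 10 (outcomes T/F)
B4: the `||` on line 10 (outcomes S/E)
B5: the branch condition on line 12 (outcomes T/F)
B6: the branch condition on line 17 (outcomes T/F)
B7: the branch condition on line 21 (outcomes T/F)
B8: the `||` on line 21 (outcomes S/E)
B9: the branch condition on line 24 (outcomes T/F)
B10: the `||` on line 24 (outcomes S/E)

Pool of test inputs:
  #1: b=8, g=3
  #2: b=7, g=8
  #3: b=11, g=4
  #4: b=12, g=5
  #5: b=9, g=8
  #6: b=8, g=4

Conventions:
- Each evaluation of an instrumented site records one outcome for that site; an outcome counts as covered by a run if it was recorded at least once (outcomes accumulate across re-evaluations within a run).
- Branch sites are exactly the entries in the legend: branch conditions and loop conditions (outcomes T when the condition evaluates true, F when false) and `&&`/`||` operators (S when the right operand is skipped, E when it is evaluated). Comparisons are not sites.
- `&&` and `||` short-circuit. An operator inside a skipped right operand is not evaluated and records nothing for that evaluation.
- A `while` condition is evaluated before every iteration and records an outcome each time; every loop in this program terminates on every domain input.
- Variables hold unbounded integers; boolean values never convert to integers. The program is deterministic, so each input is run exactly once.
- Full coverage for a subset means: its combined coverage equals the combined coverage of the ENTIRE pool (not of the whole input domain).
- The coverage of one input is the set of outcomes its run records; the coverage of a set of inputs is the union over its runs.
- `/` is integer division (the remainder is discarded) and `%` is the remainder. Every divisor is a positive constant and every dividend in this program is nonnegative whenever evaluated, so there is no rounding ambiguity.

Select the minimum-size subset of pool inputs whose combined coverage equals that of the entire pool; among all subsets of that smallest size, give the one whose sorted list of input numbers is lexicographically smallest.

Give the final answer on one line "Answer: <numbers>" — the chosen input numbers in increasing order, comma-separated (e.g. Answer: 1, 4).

input #1, b=8, g=3: events B1->T, B2->T, B2->T, B2->T, B2->T, B2->F, B4->E, B3->T, B6->F, B8->E, B7->T; outcomes B1=T, B2=T, B2=F, B3=T, B4=E, B6=F, B7=T, B8=E
input #2, b=7, g=8: events B1->T, B2->T, B2->T, B2->T, B2->T, B2->T, B2->T, B2->F, B4->E, B3->T, B6->F, B8->E, B7->T; outcomes B1=T, B2=T, B2=F, B3=T, B4=E, B6=F, B7=T, B8=E
input #3, b=11, g=4: events B1->F, B2->T, B2->T, B2->T, B2->F, B4->E, B3->T, B6->T, B8->E, B7->T; outcomes B1=F, B2=T, B2=F, B3=T, B4=E, B6=T, B7=T, B8=E
input #4, b=12, g=5: events B1->F, B2->T, B2->T, B2->F, B4->E, B3->F, B5->T, B6->F, B8->E, B7->T; outcomes B1=F, B2=T, B2=F, B3=F, B4=E, B5=T, B6=F, B7=T, B8=E
input #5, b=9, g=8: events B1->F, B2->T, B2->T, B2->T, B2->T, B2->T, B2->T, B2->F, B4->E, B3->T, B6->T, B8->E, B7->F, B10->S, ...; outcomes B1=F, B2=T, B2=F, B3=T, B4=E, B6=T, B7=F, B8=E, B9=T, B10=S
input #6, b=8, g=4: events B1->T, B2->T, B2->T, B2->T, B2->F, B4->E, B3->T, B6->F, B8->E, B7->T; outcomes B1=T, B2=T, B2=F, B3=T, B4=E, B6=F, B7=T, B8=E
the full pool covers 15 outcomes: B1=T, B1=F, B2=T, B2=F, B3=T, B3=F, B4=E, B5=T, B6=T, B6=F, B7=T, B7=F, B8=E, B9=T, B10=S
no size-1 subset reaches all 15 outcomes (best union: 10/15)
no size-2 subset reaches all 15 outcomes (best union: 14/15)
the canonical winner is {1, 4, 5}: size 3, full 15-outcome coverage, earliest index list among size-3 covers

Answer: 1, 4, 5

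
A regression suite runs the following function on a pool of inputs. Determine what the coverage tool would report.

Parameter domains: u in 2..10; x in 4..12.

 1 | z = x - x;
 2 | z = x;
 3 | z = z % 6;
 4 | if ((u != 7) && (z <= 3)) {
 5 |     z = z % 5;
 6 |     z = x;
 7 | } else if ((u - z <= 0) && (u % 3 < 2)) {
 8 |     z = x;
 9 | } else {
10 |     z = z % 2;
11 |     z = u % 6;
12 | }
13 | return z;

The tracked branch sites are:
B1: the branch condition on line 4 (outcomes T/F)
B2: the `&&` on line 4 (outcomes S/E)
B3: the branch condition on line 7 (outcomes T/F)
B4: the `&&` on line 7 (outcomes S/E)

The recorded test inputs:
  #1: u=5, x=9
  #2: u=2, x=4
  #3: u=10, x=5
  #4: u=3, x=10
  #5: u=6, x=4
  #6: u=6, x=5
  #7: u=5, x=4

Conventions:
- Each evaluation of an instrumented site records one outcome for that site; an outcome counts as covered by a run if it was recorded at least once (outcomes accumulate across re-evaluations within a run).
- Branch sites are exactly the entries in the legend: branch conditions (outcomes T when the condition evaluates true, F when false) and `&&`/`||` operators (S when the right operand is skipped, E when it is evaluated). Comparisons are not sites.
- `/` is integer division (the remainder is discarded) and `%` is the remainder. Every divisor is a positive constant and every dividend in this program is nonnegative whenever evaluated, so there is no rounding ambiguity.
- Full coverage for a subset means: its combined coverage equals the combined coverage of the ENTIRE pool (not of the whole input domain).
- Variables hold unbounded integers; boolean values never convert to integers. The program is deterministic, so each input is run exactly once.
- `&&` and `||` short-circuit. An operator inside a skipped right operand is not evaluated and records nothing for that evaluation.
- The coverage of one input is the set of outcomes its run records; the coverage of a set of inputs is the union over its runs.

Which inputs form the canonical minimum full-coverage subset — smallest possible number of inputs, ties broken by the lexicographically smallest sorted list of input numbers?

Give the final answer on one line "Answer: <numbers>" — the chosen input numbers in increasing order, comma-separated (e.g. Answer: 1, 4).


input #1, u=5, x=9: events B2->E, B1->T; outcomes B1=T, B2=E
input #2, u=2, x=4: events B2->E, B1->F, B4->E, B3->F; outcomes B1=F, B2=E, B3=F, B4=E
input #3, u=10, x=5: events B2->E, B1->F, B4->S, B3->F; outcomes B1=F, B2=E, B3=F, B4=S
input #4, u=3, x=10: events B2->E, B1->F, B4->E, B3->T; outcomes B1=F, B2=E, B3=T, B4=E
input #5, u=6, x=4: events B2->E, B1->F, B4->S, B3->F; outcomes B1=F, B2=E, B3=F, B4=S
input #6, u=6, x=5: events B2->E, B1->F, B4->S, B3->F; outcomes B1=F, B2=E, B3=F, B4=S
input #7, u=5, x=4: events B2->E, B1->F, B4->S, B3->F; outcomes B1=F, B2=E, B3=F, B4=S
together the pool reaches 7 outcomes: B1=T, B1=F, B2=E, B3=T, B3=F, B4=S, B4=E
checked all size-1 subsets: none covers 7 outcomes (max 4/7)
checked all size-2 subsets: none covers 7 outcomes (max 6/7)
size 3: inputs {1, 3, 4} cover all 7 outcomes, and no lexicographically smaller subset of this size does
Answer: 1, 3, 4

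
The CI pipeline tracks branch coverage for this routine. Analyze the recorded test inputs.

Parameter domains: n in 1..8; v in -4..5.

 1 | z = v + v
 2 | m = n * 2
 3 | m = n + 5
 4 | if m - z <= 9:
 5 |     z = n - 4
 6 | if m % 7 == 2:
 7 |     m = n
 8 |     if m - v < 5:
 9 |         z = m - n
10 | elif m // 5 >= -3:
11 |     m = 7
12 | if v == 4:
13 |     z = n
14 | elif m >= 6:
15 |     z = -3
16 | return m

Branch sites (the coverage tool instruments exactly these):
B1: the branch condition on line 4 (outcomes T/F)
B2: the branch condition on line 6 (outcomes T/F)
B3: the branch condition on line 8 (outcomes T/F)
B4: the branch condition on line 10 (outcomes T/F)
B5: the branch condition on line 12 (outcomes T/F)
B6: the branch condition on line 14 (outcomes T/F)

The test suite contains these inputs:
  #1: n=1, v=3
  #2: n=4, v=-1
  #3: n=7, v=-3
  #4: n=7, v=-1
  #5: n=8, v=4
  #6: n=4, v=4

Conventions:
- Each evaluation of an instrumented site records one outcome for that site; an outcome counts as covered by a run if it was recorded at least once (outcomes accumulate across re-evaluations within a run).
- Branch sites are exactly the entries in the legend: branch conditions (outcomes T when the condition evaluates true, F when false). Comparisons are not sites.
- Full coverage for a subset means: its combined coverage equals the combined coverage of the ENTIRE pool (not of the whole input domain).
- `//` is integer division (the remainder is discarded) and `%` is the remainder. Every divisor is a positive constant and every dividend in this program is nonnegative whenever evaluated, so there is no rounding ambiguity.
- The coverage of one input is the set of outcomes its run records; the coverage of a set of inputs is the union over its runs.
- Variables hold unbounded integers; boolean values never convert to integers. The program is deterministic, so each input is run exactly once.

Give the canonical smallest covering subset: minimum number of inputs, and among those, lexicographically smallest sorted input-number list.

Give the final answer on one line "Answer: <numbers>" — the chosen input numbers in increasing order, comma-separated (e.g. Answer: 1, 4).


#1 (n=1, v=3) -> covered: B1=T, B2=F, B4=T, B5=F, B6=T
#2 (n=4, v=-1) -> covered: B1=F, B2=T, B3=F, B5=F, B6=F
#3 (n=7, v=-3) -> covered: B1=F, B2=F, B4=T, B5=F, B6=T
#4 (n=7, v=-1) -> covered: B1=F, B2=F, B4=T, B5=F, B6=T
#5 (n=8, v=4) -> covered: B1=T, B2=F, B4=T, B5=T
#6 (n=4, v=4) -> covered: B1=T, B2=T, B3=T, B5=T
union over all inputs: B1=T, B1=F, B2=T, B2=F, B3=T, B3=F, B4=T, B5=T, B5=F, B6=T, B6=F (11 outcomes)
no size-1 subset reaches all 11 outcomes (best union: 5/11)
no size-2 subset reaches all 11 outcomes (best union: 9/11)
at size 3, {1, 2, 6} reaches all 11 outcomes; every lexicographically earlier size-3 subset fails
Answer: 1, 2, 6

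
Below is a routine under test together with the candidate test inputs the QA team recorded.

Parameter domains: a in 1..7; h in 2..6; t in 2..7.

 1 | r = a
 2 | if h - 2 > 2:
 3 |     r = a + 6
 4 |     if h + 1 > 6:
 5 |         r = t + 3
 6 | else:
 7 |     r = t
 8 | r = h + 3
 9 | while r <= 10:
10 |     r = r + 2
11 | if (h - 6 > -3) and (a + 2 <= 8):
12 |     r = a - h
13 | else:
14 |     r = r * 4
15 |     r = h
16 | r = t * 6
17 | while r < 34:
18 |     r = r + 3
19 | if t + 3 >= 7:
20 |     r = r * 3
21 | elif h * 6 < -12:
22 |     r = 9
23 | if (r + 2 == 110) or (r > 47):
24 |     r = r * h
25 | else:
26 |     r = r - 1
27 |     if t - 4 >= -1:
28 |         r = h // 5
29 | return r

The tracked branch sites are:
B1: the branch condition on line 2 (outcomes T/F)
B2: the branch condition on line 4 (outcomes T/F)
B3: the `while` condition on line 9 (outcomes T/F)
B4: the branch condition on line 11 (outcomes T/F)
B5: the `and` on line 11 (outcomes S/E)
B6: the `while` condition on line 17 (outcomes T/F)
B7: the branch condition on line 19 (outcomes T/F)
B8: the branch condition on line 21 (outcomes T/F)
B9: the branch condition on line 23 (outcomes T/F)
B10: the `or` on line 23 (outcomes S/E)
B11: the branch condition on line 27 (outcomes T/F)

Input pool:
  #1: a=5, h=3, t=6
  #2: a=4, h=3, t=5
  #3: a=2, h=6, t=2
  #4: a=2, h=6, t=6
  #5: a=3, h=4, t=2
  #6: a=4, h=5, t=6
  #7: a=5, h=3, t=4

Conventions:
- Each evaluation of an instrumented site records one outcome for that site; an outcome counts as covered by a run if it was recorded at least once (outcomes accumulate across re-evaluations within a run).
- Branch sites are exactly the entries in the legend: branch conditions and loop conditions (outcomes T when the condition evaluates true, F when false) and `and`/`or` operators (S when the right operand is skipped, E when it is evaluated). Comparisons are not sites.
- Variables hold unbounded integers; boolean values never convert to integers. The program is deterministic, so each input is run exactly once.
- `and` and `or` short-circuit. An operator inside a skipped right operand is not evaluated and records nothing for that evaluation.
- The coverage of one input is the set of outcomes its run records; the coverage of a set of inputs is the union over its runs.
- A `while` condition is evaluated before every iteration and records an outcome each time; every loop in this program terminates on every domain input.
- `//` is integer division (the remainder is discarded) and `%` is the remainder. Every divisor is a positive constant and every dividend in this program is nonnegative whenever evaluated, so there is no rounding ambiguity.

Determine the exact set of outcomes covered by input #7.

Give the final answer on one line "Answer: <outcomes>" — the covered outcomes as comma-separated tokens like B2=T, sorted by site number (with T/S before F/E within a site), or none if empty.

Running input #7 (a=5, h=3, t=4), event by event:
  B1->F, B3->T, B3->T, B3->T, B3->F, B5->S, B4->F, B6->T, B6->T, B6->T
  B6->T, B6->F, B7->T, B10->S, B9->T
as a set, this run covers: B1=F, B3=T, B3=F, B4=F, B5=S, B6=T, B6=F, B7=T, B9=T, B10=S

Answer: B1=F, B3=T, B3=F, B4=F, B5=S, B6=T, B6=F, B7=T, B9=T, B10=S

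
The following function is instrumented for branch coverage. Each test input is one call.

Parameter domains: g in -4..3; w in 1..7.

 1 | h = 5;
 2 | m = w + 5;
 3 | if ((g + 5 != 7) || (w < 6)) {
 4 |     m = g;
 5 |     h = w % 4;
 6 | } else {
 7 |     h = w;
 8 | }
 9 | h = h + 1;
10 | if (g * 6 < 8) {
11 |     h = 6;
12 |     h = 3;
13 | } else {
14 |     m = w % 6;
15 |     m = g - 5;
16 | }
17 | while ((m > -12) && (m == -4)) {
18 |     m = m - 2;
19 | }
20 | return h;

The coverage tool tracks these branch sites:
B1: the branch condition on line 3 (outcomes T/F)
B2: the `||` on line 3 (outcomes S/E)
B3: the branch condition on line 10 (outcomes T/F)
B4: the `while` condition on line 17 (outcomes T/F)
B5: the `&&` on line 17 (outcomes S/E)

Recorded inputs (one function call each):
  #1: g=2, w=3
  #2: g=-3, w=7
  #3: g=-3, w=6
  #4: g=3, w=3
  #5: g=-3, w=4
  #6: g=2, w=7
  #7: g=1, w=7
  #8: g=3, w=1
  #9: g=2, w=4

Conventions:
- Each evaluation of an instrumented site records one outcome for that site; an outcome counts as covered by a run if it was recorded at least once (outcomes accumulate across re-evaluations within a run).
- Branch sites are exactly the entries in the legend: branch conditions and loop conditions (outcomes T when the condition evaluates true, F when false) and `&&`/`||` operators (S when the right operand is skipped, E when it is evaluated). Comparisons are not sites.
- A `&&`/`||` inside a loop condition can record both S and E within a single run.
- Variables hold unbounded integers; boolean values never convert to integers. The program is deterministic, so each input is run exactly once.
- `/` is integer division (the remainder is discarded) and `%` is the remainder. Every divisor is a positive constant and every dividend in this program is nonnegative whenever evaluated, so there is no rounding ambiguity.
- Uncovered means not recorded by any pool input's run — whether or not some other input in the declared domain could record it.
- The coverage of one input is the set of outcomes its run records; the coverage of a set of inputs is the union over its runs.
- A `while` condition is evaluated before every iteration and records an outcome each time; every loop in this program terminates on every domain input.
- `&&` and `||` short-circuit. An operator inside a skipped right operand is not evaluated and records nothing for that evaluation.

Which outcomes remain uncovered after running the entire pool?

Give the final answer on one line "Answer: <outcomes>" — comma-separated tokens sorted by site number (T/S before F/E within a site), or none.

run #1 (g=2, w=3) runs B2->E, B1->T, B3->F, B5->E, B4->F; records B1=T, B2=E, B3=F, B4=F, B5=E
run #2 (g=-3, w=7) runs B2->S, B1->T, B3->T, B5->E, B4->F; records B1=T, B2=S, B3=T, B4=F, B5=E
run #3 (g=-3, w=6) runs B2->S, B1->T, B3->T, B5->E, B4->F; records B1=T, B2=S, B3=T, B4=F, B5=E
run #4 (g=3, w=3) runs B2->S, B1->T, B3->F, B5->E, B4->F; records B1=T, B2=S, B3=F, B4=F, B5=E
run #5 (g=-3, w=4) runs B2->S, B1->T, B3->T, B5->E, B4->F; records B1=T, B2=S, B3=T, B4=F, B5=E
run #6 (g=2, w=7) runs B2->E, B1->F, B3->F, B5->E, B4->F; records B1=F, B2=E, B3=F, B4=F, B5=E
run #7 (g=1, w=7) runs B2->S, B1->T, B3->T, B5->E, B4->F; records B1=T, B2=S, B3=T, B4=F, B5=E
run #8 (g=3, w=1) runs B2->S, B1->T, B3->F, B5->E, B4->F; records B1=T, B2=S, B3=F, B4=F, B5=E
run #9 (g=2, w=4) runs B2->E, B1->T, B3->F, B5->E, B4->F; records B1=T, B2=E, B3=F, B4=F, B5=E
union over the pool: B1=T, B1=F, B2=S, B2=E, B3=T, B3=F, B4=F, B5=E
uncovered (2 of 10): B4=T, B5=S

Answer: B4=T, B5=S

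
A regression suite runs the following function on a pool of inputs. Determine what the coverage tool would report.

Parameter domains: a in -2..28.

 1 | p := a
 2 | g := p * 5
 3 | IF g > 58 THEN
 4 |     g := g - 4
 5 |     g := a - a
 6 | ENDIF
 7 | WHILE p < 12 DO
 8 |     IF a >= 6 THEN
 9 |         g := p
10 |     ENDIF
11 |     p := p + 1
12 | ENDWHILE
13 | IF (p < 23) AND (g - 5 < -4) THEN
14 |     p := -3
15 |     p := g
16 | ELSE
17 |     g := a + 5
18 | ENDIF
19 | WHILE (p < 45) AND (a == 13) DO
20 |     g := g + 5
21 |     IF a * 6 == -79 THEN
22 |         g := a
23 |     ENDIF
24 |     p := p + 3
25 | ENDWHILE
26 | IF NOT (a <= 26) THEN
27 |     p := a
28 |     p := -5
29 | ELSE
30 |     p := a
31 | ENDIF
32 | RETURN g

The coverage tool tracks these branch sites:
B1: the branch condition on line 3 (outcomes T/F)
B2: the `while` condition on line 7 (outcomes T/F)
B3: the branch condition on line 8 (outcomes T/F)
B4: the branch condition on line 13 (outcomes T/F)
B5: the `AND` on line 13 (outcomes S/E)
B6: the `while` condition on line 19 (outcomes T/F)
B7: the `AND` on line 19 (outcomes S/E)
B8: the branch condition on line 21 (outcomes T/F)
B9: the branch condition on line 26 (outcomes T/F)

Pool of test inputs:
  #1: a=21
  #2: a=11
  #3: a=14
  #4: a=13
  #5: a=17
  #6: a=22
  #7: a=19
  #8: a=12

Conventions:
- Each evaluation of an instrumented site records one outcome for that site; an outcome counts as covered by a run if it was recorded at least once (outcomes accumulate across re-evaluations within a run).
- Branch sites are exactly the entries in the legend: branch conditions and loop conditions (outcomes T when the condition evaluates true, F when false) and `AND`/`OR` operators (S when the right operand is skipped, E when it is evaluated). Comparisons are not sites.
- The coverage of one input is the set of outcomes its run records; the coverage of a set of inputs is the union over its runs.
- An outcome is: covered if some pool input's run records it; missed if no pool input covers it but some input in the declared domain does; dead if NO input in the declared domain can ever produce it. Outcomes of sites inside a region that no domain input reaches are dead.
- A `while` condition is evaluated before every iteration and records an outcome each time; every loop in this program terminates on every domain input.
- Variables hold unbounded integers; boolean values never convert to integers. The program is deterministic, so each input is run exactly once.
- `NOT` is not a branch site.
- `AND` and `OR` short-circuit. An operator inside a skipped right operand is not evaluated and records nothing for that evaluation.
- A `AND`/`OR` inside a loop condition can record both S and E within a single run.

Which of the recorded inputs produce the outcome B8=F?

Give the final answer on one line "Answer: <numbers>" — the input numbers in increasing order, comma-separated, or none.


input #1 (a=21): does not record B8=F
input #2 (a=11): does not record B8=F
input #3 (a=14): does not record B8=F
input #4 (a=13): records B8=F
input #5 (a=17): does not record B8=F
input #6 (a=22): does not record B8=F
input #7 (a=19): does not record B8=F
input #8 (a=12): does not record B8=F
Answer: 4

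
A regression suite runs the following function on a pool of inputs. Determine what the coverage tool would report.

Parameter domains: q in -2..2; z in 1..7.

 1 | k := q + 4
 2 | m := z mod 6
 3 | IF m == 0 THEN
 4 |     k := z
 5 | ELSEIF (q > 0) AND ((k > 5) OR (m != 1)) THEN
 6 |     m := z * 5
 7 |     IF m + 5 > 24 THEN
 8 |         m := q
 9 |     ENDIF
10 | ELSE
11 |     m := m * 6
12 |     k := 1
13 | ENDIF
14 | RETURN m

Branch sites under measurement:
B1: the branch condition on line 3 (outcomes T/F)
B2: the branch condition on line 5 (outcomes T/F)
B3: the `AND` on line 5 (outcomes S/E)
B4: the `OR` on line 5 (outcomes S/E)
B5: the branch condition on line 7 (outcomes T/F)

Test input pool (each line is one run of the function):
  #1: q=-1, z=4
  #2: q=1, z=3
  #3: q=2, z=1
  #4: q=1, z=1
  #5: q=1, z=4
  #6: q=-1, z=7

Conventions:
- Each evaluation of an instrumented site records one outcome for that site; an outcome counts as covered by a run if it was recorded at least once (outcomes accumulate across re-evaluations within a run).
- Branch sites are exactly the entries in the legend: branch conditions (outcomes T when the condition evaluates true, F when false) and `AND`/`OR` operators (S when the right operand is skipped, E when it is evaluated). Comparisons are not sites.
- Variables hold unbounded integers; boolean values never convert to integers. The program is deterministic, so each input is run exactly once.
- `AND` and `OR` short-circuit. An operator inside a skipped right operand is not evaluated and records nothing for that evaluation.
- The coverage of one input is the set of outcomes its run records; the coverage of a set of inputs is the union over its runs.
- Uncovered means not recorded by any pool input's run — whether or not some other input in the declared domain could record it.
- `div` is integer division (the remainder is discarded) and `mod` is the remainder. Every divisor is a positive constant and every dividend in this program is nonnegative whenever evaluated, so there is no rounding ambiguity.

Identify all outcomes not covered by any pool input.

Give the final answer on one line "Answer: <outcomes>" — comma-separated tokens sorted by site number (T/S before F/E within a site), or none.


input #1 (q=-1, z=4): events B1->F, B3->S, B2->F; covers B1=F, B2=F, B3=S
input #2 (q=1, z=3): events B1->F, B3->E, B4->E, B2->T, B5->F; covers B1=F, B2=T, B3=E, B4=E, B5=F
input #3 (q=2, z=1): events B1->F, B3->E, B4->S, B2->T, B5->F; covers B1=F, B2=T, B3=E, B4=S, B5=F
input #4 (q=1, z=1): events B1->F, B3->E, B4->E, B2->F; covers B1=F, B2=F, B3=E, B4=E
input #5 (q=1, z=4): events B1->F, B3->E, B4->E, B2->T, B5->T; covers B1=F, B2=T, B3=E, B4=E, B5=T
input #6 (q=-1, z=7): events B1->F, B3->S, B2->F; covers B1=F, B2=F, B3=S
union over the pool: B1=F, B2=T, B2=F, B3=S, B3=E, B4=S, B4=E, B5=T, B5=F
uncovered (1 of 10): B1=T
Answer: B1=T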